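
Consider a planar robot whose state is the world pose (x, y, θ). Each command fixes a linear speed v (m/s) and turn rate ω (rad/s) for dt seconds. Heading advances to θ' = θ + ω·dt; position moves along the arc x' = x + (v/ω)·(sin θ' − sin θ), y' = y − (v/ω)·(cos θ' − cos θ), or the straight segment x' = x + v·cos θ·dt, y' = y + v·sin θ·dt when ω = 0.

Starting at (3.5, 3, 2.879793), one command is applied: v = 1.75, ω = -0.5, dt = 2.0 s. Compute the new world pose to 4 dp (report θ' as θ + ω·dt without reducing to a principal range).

θ' = 2.8798 + -0.5·2.0 = 1.8798
R = v/ω = 1.75/-0.5 = -3.5000
x' = 3.5 + -3.5000·(sin 1.8798 − sin 2.8798) = 1.0716
y' = 3 − -3.5000·(cos 1.8798 − cos 2.8798) = 5.3164

(1.0716, 5.3164, 1.8798)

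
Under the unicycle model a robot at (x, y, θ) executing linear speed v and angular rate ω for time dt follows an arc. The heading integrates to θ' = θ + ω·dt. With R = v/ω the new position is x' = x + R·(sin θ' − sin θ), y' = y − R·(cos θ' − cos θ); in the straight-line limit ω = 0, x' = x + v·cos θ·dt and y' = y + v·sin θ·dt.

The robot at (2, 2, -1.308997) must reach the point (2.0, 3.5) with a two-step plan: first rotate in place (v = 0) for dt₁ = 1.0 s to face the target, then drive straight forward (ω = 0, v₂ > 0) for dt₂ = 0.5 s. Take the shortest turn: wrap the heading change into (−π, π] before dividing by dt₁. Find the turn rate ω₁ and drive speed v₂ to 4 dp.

heading to target = atan2(3.5−2, 2−2) = 1.5708
Δθ = wrap(1.5708 − -1.3090) = 2.8798; ω₁ = Δθ/dt₁ = 2.8798
distance = √((2−2)² + (3.5−2)²) = 1.5000; v₂ = distance/dt₂ = 3.0000

ω₁ = 2.8798, v₂ = 3.0000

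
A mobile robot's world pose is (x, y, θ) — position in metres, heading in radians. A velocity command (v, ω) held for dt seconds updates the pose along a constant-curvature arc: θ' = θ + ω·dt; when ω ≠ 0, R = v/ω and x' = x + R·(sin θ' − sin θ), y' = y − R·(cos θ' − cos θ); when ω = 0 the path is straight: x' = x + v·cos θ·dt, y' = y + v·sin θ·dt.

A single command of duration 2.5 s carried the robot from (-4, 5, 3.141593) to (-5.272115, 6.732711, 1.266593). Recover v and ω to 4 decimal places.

v = 1.0000, ω = -0.7500

Δθ = 1.266593 − 3.141593 = -1.875000
ω = Δθ/dt = -1.875000/2.5 = -0.7500
R = −Δy/(cos θ' − cos θ) = -1.3333
v = R·ω = -1.3333·-0.7500 = 1.0000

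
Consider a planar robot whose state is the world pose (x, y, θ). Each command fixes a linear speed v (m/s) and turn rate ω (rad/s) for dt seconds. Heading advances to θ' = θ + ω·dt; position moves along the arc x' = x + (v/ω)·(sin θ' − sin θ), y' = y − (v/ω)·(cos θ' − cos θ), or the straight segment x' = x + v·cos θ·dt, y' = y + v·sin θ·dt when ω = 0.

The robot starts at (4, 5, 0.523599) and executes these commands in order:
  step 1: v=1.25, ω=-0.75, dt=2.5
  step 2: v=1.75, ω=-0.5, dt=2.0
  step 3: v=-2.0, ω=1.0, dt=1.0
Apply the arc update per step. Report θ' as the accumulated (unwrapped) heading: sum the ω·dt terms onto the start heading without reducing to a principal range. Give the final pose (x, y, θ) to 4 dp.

(6.0617, 2.5373, -1.3514)

step 1: θ'=-1.3514 (R=-1.6667) → pose (6.4600, 3.9194, -1.3514)
step 2: θ'=-2.3514 (R=-3.5000) → pose (5.5307, 0.6946, -2.3514)
step 3: θ'=-1.3514 (R=-2.0000) → pose (6.0617, 2.5373, -1.3514)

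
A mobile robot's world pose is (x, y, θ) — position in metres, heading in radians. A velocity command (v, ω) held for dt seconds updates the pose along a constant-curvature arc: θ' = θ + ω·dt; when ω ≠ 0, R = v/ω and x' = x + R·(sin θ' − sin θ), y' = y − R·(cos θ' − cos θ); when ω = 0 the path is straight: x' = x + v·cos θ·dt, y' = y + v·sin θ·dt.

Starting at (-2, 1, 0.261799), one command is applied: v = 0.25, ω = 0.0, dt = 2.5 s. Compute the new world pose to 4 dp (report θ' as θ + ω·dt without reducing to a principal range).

(-1.3963, 1.1618, 0.2618)

θ' = 0.2618 + 0.0·2.5 = 0.2618
ω = 0 → straight: x' = -2 + 0.25·cos(0.2618)·2.5 = -1.3963
y' = 1 + 0.25·sin(0.2618)·2.5 = 1.1618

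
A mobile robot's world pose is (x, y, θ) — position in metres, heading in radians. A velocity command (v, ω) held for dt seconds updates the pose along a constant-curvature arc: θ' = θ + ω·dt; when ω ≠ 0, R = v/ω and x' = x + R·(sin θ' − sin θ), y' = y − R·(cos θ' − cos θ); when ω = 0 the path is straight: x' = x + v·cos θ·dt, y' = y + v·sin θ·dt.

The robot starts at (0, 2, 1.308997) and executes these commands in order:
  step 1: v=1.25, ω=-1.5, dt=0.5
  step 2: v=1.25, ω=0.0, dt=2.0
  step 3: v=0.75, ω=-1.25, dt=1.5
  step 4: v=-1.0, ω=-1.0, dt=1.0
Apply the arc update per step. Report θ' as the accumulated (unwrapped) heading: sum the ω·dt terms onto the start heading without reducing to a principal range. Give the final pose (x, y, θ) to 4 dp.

step 1: θ'=0.5590 (R=-0.8333) → pose (0.3630, 2.4908, 0.5590)
step 2: θ'=0.5590 (straight) → pose (2.4825, 3.8166, 0.5590)
step 3: θ'=-1.3160 (R=-0.6000) → pose (3.3813, 3.4592, -1.3160)
step 4: θ'=-2.3160 (R=1.0000) → pose (3.6141, 4.3894, -2.3160)

(3.6141, 4.3894, -2.3160)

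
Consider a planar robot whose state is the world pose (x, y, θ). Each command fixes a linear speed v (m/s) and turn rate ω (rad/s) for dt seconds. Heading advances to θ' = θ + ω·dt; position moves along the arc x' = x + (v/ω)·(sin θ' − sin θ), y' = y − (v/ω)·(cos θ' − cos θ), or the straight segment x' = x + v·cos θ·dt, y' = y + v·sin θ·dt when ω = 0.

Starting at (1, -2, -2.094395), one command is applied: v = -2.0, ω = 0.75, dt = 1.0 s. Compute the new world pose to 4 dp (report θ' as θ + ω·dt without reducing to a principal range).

(1.2892, -0.0681, -1.3444)

θ' = -2.0944 + 0.75·1.0 = -1.3444
R = v/ω = -2.0/0.75 = -2.6667
x' = 1 + -2.6667·(sin -1.3444 − sin -2.0944) = 1.2892
y' = -2 − -2.6667·(cos -1.3444 − cos -2.0944) = -0.0681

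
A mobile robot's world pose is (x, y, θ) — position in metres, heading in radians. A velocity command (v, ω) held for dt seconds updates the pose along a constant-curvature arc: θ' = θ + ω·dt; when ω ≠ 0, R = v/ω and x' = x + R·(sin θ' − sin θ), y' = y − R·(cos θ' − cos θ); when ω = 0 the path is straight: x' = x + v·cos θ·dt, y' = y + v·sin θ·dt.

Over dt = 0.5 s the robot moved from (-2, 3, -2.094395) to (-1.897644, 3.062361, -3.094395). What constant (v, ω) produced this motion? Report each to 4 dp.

Δθ = -3.094395 − -2.094395 = -1.000000
ω = Δθ/dt = -1.000000/0.5 = -2.0000
R = Δx/(sin θ' − sin θ) = 0.1250
v = R·ω = 0.1250·-2.0000 = -0.2500

v = -0.2500, ω = -2.0000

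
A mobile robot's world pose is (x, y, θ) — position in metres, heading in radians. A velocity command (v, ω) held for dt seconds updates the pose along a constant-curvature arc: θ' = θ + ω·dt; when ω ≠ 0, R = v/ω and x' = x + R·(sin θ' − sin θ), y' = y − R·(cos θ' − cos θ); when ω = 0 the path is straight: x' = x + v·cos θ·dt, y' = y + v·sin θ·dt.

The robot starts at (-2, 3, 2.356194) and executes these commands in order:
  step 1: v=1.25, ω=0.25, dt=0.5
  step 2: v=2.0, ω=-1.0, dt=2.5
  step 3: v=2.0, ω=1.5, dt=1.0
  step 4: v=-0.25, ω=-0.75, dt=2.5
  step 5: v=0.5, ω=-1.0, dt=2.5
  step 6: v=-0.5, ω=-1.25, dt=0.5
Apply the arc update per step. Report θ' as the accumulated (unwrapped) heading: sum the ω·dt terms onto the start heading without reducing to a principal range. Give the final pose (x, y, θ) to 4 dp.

(-0.1345, 6.9658, -3.5188)

step 1: θ'=2.4812 (R=5.0000) → pose (-2.4684, 3.4132, 2.4812)
step 2: θ'=-0.0188 (R=-2.0000) → pose (-1.2039, 6.9923, -0.0188)
step 3: θ'=1.4812 (R=1.3333) → pose (0.1492, 8.2061, 1.4812)
step 4: θ'=-0.3938 (R=0.3333) → pose (-0.3107, 7.9281, -0.3938)
step 5: θ'=-2.8938 (R=-0.5000) → pose (-0.3800, 6.9817, -2.8938)
step 6: θ'=-3.5188 (R=0.4000) → pose (-0.1345, 6.9658, -3.5188)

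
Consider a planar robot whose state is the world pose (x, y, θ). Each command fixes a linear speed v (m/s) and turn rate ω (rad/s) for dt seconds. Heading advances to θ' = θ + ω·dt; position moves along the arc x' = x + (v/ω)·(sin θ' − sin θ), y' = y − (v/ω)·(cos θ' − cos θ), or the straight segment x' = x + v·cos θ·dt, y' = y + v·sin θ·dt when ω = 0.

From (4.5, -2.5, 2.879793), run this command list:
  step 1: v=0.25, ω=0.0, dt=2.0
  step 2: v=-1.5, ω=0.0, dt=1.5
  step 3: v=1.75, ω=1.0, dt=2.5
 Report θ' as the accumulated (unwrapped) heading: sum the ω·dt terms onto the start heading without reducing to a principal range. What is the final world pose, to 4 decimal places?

(4.3629, -5.7265, 5.3798)

step 1: θ'=2.8798 (straight) → pose (4.0170, -2.3706, 2.8798)
step 2: θ'=2.8798 (straight) → pose (6.1904, -2.9529, 2.8798)
step 3: θ'=5.3798 (R=1.7500) → pose (4.3629, -5.7265, 5.3798)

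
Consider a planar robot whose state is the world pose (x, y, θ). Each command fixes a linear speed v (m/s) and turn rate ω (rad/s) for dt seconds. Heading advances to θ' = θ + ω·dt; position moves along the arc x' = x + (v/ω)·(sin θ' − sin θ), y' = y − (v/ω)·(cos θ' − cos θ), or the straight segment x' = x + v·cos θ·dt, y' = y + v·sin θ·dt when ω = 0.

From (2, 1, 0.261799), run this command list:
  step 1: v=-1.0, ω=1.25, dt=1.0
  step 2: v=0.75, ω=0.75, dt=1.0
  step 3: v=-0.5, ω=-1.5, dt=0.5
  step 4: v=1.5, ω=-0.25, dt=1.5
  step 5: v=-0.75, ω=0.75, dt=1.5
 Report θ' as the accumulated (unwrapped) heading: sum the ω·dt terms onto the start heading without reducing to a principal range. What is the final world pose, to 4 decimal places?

(1.9392, 1.8500, 2.2618)

step 1: θ'=1.5118 (R=-0.8000) → pose (1.4084, 0.2744, 1.5118)
step 2: θ'=2.2618 (R=1.0000) → pose (1.1808, 0.9707, 2.2618)
step 3: θ'=1.5118 (R=0.3333) → pose (1.2567, 0.7386, 1.5118)
step 4: θ'=1.1368 (R=-6.0000) → pose (1.8025, 2.9078, 1.1368)
step 5: θ'=2.2618 (R=-1.0000) → pose (1.9392, 1.8500, 2.2618)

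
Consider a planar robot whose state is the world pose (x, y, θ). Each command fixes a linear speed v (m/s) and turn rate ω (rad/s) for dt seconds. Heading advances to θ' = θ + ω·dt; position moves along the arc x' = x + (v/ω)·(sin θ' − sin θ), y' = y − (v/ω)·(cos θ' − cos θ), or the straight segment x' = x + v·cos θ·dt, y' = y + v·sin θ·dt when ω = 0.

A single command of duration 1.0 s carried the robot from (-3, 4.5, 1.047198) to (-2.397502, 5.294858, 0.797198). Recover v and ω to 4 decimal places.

Δθ = 0.797198 − 1.047198 = -0.250000
ω = Δθ/dt = -0.250000/1.0 = -0.2500
R = −Δy/(cos θ' − cos θ) = -4.0000
v = R·ω = -4.0000·-0.2500 = 1.0000

v = 1.0000, ω = -0.2500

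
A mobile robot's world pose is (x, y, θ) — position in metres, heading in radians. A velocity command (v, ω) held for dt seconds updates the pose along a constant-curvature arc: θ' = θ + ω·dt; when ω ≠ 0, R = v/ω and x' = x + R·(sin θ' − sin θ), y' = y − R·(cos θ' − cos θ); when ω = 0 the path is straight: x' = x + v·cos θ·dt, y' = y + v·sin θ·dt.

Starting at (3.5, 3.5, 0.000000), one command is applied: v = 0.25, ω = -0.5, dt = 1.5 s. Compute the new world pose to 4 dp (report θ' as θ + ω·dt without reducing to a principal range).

(3.8408, 3.3658, -0.7500)

θ' = 0.0000 + -0.5·1.5 = -0.7500
R = v/ω = 0.25/-0.5 = -0.5000
x' = 3.5 + -0.5000·(sin -0.7500 − sin 0.0000) = 3.8408
y' = 3.5 − -0.5000·(cos -0.7500 − cos 0.0000) = 3.3658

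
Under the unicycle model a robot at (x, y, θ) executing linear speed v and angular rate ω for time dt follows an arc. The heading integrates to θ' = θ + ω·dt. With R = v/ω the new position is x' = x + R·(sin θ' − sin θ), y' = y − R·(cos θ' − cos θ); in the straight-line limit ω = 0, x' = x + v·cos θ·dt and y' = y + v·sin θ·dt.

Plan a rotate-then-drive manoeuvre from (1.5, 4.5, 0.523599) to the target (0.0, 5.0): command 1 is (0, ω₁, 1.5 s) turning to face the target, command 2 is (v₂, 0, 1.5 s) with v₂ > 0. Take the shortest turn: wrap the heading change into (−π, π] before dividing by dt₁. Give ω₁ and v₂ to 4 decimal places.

ω₁ = 1.5308, v₂ = 1.0541

heading to target = atan2(5−4.5, 0−1.5) = 2.8198
Δθ = wrap(2.8198 − 0.5236) = 2.2962; ω₁ = Δθ/dt₁ = 1.5308
distance = √((0−1.5)² + (5−4.5)²) = 1.5811; v₂ = distance/dt₂ = 1.0541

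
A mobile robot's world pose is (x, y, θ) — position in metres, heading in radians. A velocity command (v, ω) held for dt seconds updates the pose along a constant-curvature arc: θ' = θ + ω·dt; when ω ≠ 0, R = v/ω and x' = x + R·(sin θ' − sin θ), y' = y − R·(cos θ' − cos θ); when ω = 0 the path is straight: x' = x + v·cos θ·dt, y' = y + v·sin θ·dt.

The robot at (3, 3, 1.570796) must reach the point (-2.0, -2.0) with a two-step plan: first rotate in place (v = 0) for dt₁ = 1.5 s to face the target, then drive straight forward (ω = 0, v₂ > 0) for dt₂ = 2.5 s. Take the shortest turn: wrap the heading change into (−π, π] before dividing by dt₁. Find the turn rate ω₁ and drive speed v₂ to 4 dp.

ω₁ = 1.5708, v₂ = 2.8284

heading to target = atan2(-2−3, -2−3) = -2.3562
Δθ = wrap(-2.3562 − 1.5708) = 2.3562; ω₁ = Δθ/dt₁ = 1.5708
distance = √((-2−3)² + (-2−3)²) = 7.0711; v₂ = distance/dt₂ = 2.8284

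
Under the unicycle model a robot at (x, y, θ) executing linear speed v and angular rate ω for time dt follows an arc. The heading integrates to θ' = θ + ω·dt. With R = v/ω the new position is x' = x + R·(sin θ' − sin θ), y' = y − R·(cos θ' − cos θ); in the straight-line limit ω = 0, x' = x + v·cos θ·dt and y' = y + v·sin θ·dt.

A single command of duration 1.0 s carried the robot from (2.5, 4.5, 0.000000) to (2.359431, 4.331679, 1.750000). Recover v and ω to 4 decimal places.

Δθ = 1.750000 − 0.000000 = 1.750000
ω = Δθ/dt = 1.750000/1.0 = 1.7500
R = −Δy/(cos θ' − cos θ) = -0.1429
v = R·ω = -0.1429·1.7500 = -0.2500

v = -0.2500, ω = 1.7500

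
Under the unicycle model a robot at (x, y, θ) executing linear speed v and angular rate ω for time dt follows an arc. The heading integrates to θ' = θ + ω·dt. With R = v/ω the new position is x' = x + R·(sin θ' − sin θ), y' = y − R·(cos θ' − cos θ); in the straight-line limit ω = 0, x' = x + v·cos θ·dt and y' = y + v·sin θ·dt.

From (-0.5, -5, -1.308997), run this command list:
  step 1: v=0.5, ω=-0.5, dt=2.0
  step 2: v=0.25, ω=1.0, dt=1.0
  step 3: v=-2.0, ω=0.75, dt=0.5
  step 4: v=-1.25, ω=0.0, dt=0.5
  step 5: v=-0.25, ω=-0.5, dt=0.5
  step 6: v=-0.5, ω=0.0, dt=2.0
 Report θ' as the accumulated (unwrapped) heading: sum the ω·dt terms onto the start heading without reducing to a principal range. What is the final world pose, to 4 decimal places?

(-2.0245, -3.7319, -1.1840)

step 1: θ'=-2.3090 (R=-1.0000) → pose (-0.7262, -5.9318, -2.3090)
step 2: θ'=-1.3090 (R=0.2500) → pose (-0.7828, -6.1647, -1.3090)
step 3: θ'=-0.9340 (R=-2.6667) → pose (-1.2146, -5.2692, -0.9340)
step 4: θ'=-0.9340 (straight) → pose (-1.5862, -4.7667, -0.9340)
step 5: θ'=-1.1840 (R=0.5000) → pose (-1.6473, -4.6580, -1.1840)
step 6: θ'=-1.1840 (straight) → pose (-2.0245, -3.7319, -1.1840)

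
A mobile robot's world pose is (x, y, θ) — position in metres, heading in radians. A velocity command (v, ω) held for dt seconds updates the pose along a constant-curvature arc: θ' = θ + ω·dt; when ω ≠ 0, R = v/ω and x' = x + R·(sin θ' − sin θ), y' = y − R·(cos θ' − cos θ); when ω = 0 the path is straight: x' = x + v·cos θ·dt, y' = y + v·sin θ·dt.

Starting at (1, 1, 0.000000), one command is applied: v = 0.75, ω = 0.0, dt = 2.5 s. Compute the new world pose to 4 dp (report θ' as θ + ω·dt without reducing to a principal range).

θ' = 0.0000 + 0.0·2.5 = 0.0000
ω = 0 → straight: x' = 1 + 0.75·cos(0.0000)·2.5 = 2.8750
y' = 1 + 0.75·sin(0.0000)·2.5 = 1.0000

(2.8750, 1.0000, 0.0000)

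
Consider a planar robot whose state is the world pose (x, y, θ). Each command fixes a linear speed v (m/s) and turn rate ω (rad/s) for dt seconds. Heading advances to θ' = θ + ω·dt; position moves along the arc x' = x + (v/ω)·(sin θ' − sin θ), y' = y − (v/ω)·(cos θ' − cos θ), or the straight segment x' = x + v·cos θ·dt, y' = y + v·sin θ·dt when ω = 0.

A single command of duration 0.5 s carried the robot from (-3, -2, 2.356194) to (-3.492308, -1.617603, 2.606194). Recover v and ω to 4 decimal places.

Δθ = 2.606194 − 2.356194 = 0.250000
ω = Δθ/dt = 0.250000/0.5 = 0.5000
R = Δx/(sin θ' − sin θ) = 2.5000
v = R·ω = 2.5000·0.5000 = 1.2500

v = 1.2500, ω = 0.5000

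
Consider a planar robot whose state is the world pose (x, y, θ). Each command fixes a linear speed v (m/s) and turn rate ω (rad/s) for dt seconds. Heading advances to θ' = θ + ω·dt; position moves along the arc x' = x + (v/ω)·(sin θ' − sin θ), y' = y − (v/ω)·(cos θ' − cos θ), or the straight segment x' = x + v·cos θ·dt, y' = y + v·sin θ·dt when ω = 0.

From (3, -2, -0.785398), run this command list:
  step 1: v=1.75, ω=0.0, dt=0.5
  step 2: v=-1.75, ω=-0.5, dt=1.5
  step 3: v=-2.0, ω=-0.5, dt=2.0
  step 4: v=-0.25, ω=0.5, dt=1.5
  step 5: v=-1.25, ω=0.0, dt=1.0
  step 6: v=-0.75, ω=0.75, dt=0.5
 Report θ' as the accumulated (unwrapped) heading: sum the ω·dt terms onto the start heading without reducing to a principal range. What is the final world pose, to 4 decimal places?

(4.7943, 5.0596, -1.4104)

step 1: θ'=-0.7854 (straight) → pose (3.6187, -2.6187, -0.7854)
step 2: θ'=-1.5354 (R=3.5000) → pose (2.5958, -0.2677, -1.5354)
step 3: θ'=-2.5354 (R=4.0000) → pose (4.3143, 3.1611, -2.5354)
step 4: θ'=-1.7854 (R=-0.5000) → pose (4.5180, 3.4656, -1.7854)
step 5: θ'=-1.7854 (straight) → pose (4.7842, 4.6869, -1.7854)
step 6: θ'=-1.4104 (R=-1.0000) → pose (4.7943, 5.0596, -1.4104)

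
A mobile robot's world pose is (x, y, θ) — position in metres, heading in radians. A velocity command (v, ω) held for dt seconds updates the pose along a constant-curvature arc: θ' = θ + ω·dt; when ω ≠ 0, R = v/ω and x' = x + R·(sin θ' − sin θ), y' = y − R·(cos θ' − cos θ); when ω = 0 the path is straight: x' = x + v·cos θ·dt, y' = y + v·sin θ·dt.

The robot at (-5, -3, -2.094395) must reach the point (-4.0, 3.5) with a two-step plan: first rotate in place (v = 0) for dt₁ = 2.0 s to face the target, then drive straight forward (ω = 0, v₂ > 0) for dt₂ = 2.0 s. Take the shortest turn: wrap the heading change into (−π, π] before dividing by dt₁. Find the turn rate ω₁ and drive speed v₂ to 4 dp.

ω₁ = -1.3853, v₂ = 3.2882

heading to target = atan2(3.5−-3, -4−-5) = 1.4181
Δθ = wrap(1.4181 − -2.0944) = -2.7706; ω₁ = Δθ/dt₁ = -1.3853
distance = √((-4−-5)² + (3.5−-3)²) = 6.5765; v₂ = distance/dt₂ = 3.2882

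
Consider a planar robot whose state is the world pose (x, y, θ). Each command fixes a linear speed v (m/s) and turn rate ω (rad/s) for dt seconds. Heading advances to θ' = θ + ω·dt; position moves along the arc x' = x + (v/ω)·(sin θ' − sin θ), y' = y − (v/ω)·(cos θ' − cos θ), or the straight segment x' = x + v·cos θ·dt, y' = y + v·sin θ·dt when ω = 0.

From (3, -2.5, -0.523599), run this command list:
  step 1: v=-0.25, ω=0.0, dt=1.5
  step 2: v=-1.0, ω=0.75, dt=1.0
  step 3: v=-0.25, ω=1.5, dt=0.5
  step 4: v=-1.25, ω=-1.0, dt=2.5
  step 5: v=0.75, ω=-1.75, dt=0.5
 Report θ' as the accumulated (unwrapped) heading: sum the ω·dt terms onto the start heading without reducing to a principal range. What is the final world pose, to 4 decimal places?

(-0.8138, -1.9318, -2.3986)

step 1: θ'=-0.5236 (straight) → pose (2.6752, -2.3125, -0.5236)
step 2: θ'=0.2264 (R=-1.3333) → pose (1.7093, -2.1679, 0.2264)
step 3: θ'=0.9764 (R=-0.1667) → pose (1.6086, -2.2370, 0.9764)
step 4: θ'=-1.5236 (R=1.2500) → pose (-0.6756, -1.5959, -1.5236)
step 5: θ'=-2.3986 (R=-0.4286) → pose (-0.8138, -1.9318, -2.3986)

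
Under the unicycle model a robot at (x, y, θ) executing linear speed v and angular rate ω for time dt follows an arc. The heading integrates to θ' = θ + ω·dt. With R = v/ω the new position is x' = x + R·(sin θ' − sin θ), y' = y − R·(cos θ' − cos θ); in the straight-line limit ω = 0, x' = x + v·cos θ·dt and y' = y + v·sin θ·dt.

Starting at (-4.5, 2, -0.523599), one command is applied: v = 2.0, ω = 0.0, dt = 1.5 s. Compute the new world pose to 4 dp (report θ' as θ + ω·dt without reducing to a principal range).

(-1.9019, 0.5000, -0.5236)

θ' = -0.5236 + 0.0·1.5 = -0.5236
ω = 0 → straight: x' = -4.5 + 2.0·cos(-0.5236)·1.5 = -1.9019
y' = 2 + 2.0·sin(-0.5236)·1.5 = 0.5000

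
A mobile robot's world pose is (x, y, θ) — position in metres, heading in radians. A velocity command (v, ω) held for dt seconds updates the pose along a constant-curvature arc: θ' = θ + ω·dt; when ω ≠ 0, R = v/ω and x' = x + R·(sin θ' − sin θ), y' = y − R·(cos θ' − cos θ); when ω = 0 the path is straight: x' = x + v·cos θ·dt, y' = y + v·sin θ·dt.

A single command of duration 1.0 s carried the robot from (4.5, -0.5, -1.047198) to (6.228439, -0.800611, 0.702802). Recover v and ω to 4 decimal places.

Δθ = 0.702802 − -1.047198 = 1.750000
ω = Δθ/dt = 1.750000/1.0 = 1.7500
R = Δx/(sin θ' − sin θ) = 1.1429
v = R·ω = 1.1429·1.7500 = 2.0000

v = 2.0000, ω = 1.7500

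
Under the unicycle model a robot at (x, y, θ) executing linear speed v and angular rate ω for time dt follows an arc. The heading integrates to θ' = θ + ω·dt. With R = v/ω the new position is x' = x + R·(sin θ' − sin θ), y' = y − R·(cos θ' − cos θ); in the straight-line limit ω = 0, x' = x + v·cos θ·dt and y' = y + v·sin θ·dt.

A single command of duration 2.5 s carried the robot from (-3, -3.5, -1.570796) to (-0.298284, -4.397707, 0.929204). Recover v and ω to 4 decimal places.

v = 1.5000, ω = 1.0000

Δθ = 0.929204 − -1.570796 = 2.500000
ω = Δθ/dt = 2.500000/2.5 = 1.0000
R = Δx/(sin θ' − sin θ) = 1.5000
v = R·ω = 1.5000·1.0000 = 1.5000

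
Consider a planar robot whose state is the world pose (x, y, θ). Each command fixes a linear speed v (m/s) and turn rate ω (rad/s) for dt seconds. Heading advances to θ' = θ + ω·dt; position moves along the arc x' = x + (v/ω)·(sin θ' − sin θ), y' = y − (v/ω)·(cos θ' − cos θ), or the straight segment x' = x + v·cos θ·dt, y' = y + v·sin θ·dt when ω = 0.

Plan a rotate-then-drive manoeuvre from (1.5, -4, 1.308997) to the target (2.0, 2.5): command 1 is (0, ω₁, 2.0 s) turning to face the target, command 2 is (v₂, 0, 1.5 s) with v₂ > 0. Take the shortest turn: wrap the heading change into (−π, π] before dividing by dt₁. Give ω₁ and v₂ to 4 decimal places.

ω₁ = 0.0925, v₂ = 4.3461

heading to target = atan2(2.5−-4, 2−1.5) = 1.4940
Δθ = wrap(1.4940 − 1.3090) = 0.1850; ω₁ = Δθ/dt₁ = 0.0925
distance = √((2−1.5)² + (2.5−-4)²) = 6.5192; v₂ = distance/dt₂ = 4.3461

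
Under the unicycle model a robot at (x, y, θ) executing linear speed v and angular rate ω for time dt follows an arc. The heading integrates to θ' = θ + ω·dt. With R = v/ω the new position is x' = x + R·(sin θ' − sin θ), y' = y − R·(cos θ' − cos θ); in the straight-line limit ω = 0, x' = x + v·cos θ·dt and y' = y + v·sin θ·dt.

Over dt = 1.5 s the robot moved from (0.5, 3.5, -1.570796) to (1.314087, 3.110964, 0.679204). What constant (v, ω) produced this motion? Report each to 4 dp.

v = 0.7500, ω = 1.5000

Δθ = 0.679204 − -1.570796 = 2.250000
ω = Δθ/dt = 2.250000/1.5 = 1.5000
R = Δx/(sin θ' − sin θ) = 0.5000
v = R·ω = 0.5000·1.5000 = 0.7500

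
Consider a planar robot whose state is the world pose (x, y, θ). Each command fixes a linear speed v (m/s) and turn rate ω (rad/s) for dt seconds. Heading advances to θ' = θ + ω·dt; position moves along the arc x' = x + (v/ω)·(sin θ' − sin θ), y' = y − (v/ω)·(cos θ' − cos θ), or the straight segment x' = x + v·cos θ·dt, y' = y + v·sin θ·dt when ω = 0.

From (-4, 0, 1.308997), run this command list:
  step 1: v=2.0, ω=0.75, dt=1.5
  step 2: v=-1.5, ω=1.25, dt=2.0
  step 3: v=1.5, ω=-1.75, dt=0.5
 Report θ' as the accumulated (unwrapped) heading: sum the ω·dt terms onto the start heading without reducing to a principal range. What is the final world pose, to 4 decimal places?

step 1: θ'=2.4340 (R=2.6667) → pose (-4.8424, 2.7167, 2.4340)
step 2: θ'=4.9340 (R=-1.2000) → pose (-2.8918, 3.8923, 4.9340)
step 3: θ'=4.0590 (R=-0.8571) → pose (-3.0474, 3.1829, 4.0590)

(-3.0474, 3.1829, 4.0590)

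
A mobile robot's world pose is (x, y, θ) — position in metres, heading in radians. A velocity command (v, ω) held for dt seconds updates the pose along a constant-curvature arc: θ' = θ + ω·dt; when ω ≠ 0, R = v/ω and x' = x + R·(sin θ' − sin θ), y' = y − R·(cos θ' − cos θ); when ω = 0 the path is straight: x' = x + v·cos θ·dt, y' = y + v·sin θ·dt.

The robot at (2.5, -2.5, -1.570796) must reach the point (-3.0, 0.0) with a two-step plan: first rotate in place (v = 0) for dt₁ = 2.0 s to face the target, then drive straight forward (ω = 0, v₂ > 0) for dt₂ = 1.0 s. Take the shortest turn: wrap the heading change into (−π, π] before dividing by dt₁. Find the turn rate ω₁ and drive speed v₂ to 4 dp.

heading to target = atan2(0−-2.5, -3−2.5) = 2.7150
Δθ = wrap(2.7150 − -1.5708) = -1.9974; ω₁ = Δθ/dt₁ = -0.9987
distance = √((-3−2.5)² + (0−-2.5)²) = 6.0415; v₂ = distance/dt₂ = 6.0415

ω₁ = -0.9987, v₂ = 6.0415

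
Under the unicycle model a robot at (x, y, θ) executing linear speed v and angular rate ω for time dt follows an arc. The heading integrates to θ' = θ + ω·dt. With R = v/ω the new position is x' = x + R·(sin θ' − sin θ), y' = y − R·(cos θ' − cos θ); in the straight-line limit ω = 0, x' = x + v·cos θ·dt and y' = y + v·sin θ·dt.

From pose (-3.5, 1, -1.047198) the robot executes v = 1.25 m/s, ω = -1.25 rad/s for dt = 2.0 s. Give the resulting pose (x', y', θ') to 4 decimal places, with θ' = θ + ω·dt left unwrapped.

(-4.7606, -0.4189, -3.5472)

θ' = -1.0472 + -1.25·2.0 = -3.5472
R = v/ω = 1.25/-1.25 = -1.0000
x' = -3.5 + -1.0000·(sin -3.5472 − sin -1.0472) = -4.7606
y' = 1 − -1.0000·(cos -3.5472 − cos -1.0472) = -0.4189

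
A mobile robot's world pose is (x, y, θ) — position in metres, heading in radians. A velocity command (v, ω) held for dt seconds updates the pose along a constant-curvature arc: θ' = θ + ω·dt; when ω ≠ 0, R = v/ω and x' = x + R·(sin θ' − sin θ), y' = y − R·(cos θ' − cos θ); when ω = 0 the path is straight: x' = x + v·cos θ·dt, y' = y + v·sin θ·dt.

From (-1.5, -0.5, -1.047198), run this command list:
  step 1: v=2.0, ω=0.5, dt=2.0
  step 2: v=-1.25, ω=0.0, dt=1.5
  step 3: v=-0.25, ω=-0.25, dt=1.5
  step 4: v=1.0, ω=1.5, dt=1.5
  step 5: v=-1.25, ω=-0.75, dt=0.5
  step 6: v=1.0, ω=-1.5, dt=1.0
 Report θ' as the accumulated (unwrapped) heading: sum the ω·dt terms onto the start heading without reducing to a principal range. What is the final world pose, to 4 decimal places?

(1.1945, -1.5752, -0.0472)

step 1: θ'=-0.0472 (R=4.0000) → pose (1.7754, -2.4955, -0.0472)
step 2: θ'=-0.0472 (straight) → pose (-0.0975, -2.4071, -0.0472)
step 3: θ'=-0.4222 (R=1.0000) → pose (-0.4601, -2.3204, -0.4222)
step 4: θ'=1.8278 (R=0.6667) → pose (0.4578, -1.5428, 1.8278)
step 5: θ'=1.4528 (R=1.6667) → pose (0.5010, -2.1626, 1.4528)
step 6: θ'=-0.0472 (R=-0.6667) → pose (1.1945, -1.5752, -0.0472)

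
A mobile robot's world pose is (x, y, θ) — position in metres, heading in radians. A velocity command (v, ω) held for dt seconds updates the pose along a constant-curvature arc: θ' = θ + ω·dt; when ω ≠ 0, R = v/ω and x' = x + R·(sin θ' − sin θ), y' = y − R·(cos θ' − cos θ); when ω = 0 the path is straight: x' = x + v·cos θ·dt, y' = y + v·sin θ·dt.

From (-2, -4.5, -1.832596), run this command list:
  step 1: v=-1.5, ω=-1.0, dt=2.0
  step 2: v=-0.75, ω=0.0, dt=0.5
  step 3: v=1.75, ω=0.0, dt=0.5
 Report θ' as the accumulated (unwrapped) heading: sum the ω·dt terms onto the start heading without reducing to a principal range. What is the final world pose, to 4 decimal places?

(0.0196, -3.4137, -3.8326)

step 1: θ'=-3.8326 (R=1.5000) → pose (0.4049, -3.7323, -3.8326)
step 2: θ'=-3.8326 (straight) → pose (0.6938, -3.9713, -3.8326)
step 3: θ'=-3.8326 (straight) → pose (0.0196, -3.4137, -3.8326)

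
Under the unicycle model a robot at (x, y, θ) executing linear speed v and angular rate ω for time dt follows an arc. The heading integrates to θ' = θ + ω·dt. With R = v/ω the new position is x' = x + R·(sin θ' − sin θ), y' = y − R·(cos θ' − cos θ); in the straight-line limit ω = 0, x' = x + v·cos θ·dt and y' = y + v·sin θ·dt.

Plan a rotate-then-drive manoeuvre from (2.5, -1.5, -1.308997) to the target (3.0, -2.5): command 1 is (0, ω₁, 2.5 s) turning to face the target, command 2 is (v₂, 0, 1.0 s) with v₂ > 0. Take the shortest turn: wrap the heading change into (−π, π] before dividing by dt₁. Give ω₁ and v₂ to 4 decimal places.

ω₁ = 0.0807, v₂ = 1.1180

heading to target = atan2(-2.5−-1.5, 3−2.5) = -1.1071
Δθ = wrap(-1.1071 − -1.3090) = 0.2018; ω₁ = Δθ/dt₁ = 0.0807
distance = √((3−2.5)² + (-2.5−-1.5)²) = 1.1180; v₂ = distance/dt₂ = 1.1180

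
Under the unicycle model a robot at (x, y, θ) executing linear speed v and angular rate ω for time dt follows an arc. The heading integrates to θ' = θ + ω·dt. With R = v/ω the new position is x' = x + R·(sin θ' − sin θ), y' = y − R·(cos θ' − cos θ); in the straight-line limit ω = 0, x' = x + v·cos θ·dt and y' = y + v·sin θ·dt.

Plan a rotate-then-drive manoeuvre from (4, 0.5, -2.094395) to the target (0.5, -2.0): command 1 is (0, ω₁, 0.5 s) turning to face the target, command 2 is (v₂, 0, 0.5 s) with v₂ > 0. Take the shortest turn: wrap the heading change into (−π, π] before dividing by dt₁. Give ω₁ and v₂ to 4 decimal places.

heading to target = atan2(-2−0.5, 0.5−4) = -2.5213
Δθ = wrap(-2.5213 − -2.0944) = -0.4269; ω₁ = Δθ/dt₁ = -0.8539
distance = √((0.5−4)² + (-2−0.5)²) = 4.3012; v₂ = distance/dt₂ = 8.6023

ω₁ = -0.8539, v₂ = 8.6023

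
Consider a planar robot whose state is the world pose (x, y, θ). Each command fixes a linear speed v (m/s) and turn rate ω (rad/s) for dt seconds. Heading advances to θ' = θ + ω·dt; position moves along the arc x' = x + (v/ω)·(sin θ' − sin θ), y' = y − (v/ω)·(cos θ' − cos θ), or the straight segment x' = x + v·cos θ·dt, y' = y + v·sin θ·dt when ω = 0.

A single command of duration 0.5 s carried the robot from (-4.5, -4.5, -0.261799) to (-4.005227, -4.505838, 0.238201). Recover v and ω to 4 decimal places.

Δθ = 0.238201 − -0.261799 = 0.500000
ω = Δθ/dt = 0.500000/0.5 = 1.0000
R = Δx/(sin θ' − sin θ) = 1.0000
v = R·ω = 1.0000·1.0000 = 1.0000

v = 1.0000, ω = 1.0000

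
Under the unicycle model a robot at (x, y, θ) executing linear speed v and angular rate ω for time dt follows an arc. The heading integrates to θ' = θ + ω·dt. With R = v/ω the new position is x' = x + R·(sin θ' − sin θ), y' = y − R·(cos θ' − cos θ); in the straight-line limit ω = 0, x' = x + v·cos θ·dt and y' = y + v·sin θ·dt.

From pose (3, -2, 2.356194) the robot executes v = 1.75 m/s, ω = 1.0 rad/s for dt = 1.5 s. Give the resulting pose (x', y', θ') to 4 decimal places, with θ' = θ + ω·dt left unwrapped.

θ' = 2.3562 + 1.0·1.5 = 3.8562
R = v/ω = 1.75/1.0 = 1.7500
x' = 3 + 1.7500·(sin 3.8562 − sin 2.3562) = 0.6158
y' = -2 − 1.7500·(cos 3.8562 − cos 2.3562) = -1.9156

(0.6158, -1.9156, 3.8562)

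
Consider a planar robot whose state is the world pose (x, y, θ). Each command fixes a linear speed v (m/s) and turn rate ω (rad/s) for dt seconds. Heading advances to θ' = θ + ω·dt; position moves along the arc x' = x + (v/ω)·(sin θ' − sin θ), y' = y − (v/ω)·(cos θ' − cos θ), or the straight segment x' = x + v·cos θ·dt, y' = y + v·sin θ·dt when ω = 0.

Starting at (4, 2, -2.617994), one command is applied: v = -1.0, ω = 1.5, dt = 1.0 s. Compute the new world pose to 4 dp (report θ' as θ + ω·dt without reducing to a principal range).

θ' = -2.6180 + 1.5·1.0 = -1.1180
R = v/ω = -1.0/1.5 = -0.6667
x' = 4 + -0.6667·(sin -1.1180 − sin -2.6180) = 4.2661
y' = 2 − -0.6667·(cos -1.1180 − cos -2.6180) = 2.8690

(4.2661, 2.8690, -1.1180)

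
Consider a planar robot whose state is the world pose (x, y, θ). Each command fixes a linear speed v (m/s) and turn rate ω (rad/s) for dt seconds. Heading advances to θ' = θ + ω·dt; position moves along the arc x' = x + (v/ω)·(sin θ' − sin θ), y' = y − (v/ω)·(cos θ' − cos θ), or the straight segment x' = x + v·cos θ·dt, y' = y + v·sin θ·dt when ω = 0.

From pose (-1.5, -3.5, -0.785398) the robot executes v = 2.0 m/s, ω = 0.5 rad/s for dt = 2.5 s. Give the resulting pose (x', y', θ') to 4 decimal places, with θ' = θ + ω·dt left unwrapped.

θ' = -0.7854 + 0.5·2.5 = 0.4646
R = v/ω = 2.0/0.5 = 4.0000
x' = -1.5 + 4.0000·(sin 0.4646 − sin -0.7854) = 3.1207
y' = -3.5 − 4.0000·(cos 0.4646 − cos -0.7854) = -4.2476

(3.1207, -4.2476, 0.4646)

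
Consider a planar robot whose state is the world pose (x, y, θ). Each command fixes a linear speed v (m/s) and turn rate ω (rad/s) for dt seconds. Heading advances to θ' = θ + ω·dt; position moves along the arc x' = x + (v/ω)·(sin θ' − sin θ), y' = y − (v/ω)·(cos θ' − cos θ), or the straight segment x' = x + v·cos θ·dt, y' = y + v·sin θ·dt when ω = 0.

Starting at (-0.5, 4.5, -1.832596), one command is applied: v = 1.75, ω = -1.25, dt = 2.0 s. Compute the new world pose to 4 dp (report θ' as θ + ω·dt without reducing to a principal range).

(-3.1525, 4.3433, -4.3326)

θ' = -1.8326 + -1.25·2.0 = -4.3326
R = v/ω = 1.75/-1.25 = -1.4000
x' = -0.5 + -1.4000·(sin -4.3326 − sin -1.8326) = -3.1525
y' = 4.5 − -1.4000·(cos -4.3326 − cos -1.8326) = 4.3433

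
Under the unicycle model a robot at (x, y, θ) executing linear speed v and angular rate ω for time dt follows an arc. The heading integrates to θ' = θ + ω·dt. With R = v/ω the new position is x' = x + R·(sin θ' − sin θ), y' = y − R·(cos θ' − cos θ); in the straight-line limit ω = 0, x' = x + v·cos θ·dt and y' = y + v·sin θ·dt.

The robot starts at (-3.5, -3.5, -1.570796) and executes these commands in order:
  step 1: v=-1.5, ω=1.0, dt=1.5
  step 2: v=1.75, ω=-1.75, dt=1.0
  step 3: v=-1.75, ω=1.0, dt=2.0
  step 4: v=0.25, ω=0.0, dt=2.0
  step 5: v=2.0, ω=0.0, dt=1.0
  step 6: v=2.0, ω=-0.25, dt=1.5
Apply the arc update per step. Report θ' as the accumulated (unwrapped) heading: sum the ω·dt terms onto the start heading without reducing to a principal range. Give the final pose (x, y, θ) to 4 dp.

step 1: θ'=-0.0708 (R=-1.5000) → pose (-4.8939, -2.0038, -0.0708)
step 2: θ'=-1.8208 (R=-1.0000) → pose (-3.9957, -3.2487, -1.8208)
step 3: θ'=0.1792 (R=-1.7500) → pose (-6.0032, -1.0937, 0.1792)
step 4: θ'=0.1792 (straight) → pose (-5.5113, -1.0046, 0.1792)
step 5: θ'=0.1792 (straight) → pose (-3.5433, -0.6481, 0.1792)
step 6: θ'=-0.1958 (R=-8.0000) → pose (-0.5609, -0.6729, -0.1958)

(-0.5609, -0.6729, -0.1958)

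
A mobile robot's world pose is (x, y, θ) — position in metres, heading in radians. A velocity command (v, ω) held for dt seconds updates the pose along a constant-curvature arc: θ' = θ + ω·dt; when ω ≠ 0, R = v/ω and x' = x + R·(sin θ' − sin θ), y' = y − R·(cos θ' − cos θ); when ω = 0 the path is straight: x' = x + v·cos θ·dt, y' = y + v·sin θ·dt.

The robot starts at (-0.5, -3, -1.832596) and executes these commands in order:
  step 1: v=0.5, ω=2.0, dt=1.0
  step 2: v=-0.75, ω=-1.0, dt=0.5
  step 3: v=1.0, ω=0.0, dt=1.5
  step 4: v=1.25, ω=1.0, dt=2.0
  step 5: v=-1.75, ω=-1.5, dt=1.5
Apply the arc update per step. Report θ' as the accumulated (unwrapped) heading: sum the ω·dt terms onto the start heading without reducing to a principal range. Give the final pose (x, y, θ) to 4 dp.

(0.6803, -3.5550, -0.5826)

step 1: θ'=0.1674 (R=0.2500) → pose (-0.2169, -3.3112, 0.1674)
step 2: θ'=-0.3326 (R=0.7500) → pose (-0.5867, -3.2806, -0.3326)
step 3: θ'=-0.3326 (straight) → pose (0.8311, -3.7703, -0.3326)
step 4: θ'=1.6674 (R=1.2500) → pose (2.4834, -2.4683, 1.6674)
step 5: θ'=-0.5826 (R=1.1667) → pose (0.6803, -3.5550, -0.5826)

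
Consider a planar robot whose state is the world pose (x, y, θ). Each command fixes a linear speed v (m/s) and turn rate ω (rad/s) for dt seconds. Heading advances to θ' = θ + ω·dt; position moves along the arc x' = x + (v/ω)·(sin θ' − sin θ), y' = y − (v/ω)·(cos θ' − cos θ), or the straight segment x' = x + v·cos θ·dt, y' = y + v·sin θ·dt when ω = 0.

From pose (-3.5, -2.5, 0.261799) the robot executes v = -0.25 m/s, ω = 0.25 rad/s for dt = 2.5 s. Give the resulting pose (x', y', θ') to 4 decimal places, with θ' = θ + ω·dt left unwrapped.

(-4.0162, -2.8340, 0.8868)

θ' = 0.2618 + 0.25·2.5 = 0.8868
R = v/ω = -0.25/0.25 = -1.0000
x' = -3.5 + -1.0000·(sin 0.8868 − sin 0.2618) = -4.0162
y' = -2.5 − -1.0000·(cos 0.8868 − cos 0.2618) = -2.8340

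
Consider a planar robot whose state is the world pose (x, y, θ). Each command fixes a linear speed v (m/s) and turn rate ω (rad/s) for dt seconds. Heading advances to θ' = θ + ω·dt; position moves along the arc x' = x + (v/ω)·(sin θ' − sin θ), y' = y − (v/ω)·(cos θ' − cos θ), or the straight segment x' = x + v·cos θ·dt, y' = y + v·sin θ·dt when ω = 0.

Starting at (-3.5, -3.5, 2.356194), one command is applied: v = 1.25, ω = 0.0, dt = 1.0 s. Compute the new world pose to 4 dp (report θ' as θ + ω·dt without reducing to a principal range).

θ' = 2.3562 + 0.0·1.0 = 2.3562
ω = 0 → straight: x' = -3.5 + 1.25·cos(2.3562)·1.0 = -4.3839
y' = -3.5 + 1.25·sin(2.3562)·1.0 = -2.6161

(-4.3839, -2.6161, 2.3562)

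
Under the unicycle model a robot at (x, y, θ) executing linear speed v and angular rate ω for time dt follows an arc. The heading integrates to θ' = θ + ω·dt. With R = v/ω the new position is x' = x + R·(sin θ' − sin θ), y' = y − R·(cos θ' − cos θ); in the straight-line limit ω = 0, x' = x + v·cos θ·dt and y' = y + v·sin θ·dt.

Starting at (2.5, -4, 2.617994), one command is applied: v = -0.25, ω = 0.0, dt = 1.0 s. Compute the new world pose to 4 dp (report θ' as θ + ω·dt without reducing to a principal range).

θ' = 2.6180 + 0.0·1.0 = 2.6180
ω = 0 → straight: x' = 2.5 + -0.25·cos(2.6180)·1.0 = 2.7165
y' = -4 + -0.25·sin(2.6180)·1.0 = -4.1250

(2.7165, -4.1250, 2.6180)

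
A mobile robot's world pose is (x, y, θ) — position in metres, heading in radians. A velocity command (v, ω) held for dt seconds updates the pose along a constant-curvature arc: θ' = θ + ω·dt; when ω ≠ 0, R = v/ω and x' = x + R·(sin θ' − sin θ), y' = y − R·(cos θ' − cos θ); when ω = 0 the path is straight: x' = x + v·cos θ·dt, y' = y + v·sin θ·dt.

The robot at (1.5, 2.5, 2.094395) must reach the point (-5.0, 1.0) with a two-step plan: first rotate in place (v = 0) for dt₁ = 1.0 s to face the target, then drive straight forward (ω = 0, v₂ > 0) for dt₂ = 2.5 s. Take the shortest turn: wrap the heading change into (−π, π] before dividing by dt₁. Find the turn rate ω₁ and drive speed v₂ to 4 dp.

heading to target = atan2(1−2.5, -5−1.5) = -2.9148
Δθ = wrap(-2.9148 − 2.0944) = 1.2740; ω₁ = Δθ/dt₁ = 1.2740
distance = √((-5−1.5)² + (1−2.5)²) = 6.6708; v₂ = distance/dt₂ = 2.6683

ω₁ = 1.2740, v₂ = 2.6683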